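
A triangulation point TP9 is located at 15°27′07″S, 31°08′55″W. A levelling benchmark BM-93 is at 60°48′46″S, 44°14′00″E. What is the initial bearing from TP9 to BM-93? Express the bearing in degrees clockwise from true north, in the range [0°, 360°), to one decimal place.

TP9: φ = -15.45194°, λ = -31.14861°
BM-93: φ = -60.81278°, λ = +44.23333°
Δλ = 75.3819°
y = sin Δλ · cos φ₂ = 0.471879
x = cos φ₁ sin φ₂ − sin φ₁ cos φ₂ cos Δλ = -0.808684
θ = atan2(y, x) = 149.7358° → 149.7358° (mod 360°)

149.7°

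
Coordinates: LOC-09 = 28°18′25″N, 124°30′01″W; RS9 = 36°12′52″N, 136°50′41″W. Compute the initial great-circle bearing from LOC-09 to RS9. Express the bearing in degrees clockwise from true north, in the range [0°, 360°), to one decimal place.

LOC-09: φ = +28.30694°, λ = -124.50028°
RS9: φ = +36.21444°, λ = -136.84472°
Δλ = -12.3444°
y = sin Δλ · cos φ₂ = -0.172487
x = cos φ₁ sin φ₂ − sin φ₁ cos φ₂ cos Δλ = 0.146420
θ = atan2(y, x) = -49.6729° → 310.3271° (mod 360°)

310.3°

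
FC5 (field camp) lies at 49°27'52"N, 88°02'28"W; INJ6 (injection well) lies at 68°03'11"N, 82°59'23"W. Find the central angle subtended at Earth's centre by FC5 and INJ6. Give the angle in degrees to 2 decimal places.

FC5: φ = +49.46444°, λ = -88.04111°
INJ6: φ = +68.05306°, λ = -82.98972°
Δφ = 18.5886°,  Δλ = 5.0514°
a = sin²(Δφ/2) + cos φ₁ cos φ₂ sin²(Δλ/2) = 0.026556
c = 2·arcsin(√a) = 0.327379 rad = 18.7574°

18.76°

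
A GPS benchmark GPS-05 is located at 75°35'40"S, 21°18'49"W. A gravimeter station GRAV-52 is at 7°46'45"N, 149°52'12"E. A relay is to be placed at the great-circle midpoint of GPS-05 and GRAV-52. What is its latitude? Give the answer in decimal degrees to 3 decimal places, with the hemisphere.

GPS-05: φ = -75.59444°, λ = -21.31361°
GRAV-52: φ = +7.77917°, λ = +149.87000°
Bx = cos φ₂ cos Δλ = -0.979090,  By = cos φ₂ sin Δλ = 0.151858
φₘ = atan2(sin φ₁ + sin φ₂, √((cos φ₁ + Bx)² + By²)) = -48.16341°
λₘ = λ₁ + atan2(By, cos φ₁ + Bx) = 146.93985°

48.163°S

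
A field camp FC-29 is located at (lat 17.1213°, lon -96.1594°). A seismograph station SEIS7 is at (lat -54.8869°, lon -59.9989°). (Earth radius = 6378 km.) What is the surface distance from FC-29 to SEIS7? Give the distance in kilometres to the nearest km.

8715 km

Δφ = -72.0082°,  Δλ = 36.1605°
a = sin²(Δφ/2) + cos φ₁ cos φ₂ sin²(Δλ/2) = 0.398505
c = 2·arcsin(√a) = 1.366385 rad = 78.2881°
d = R·c = 6378 × 1.366385 = 8714.8 km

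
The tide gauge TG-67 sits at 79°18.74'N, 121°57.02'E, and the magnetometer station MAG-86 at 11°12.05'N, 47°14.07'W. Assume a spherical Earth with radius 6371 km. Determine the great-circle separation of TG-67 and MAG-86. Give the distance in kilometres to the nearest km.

TG-67: φ = +79.31233°, λ = +121.95033°
MAG-86: φ = +11.20083°, λ = -47.23450°
Δφ = -68.1115°,  Δλ = -169.1848°
a = sin²(Δφ/2) + cos φ₁ cos φ₂ sin²(Δλ/2) = 0.493906
c = 2·arcsin(√a) = 1.558608 rad = 89.3017°
d = R·c = 6371 × 1.558608 = 9929.9 km

9930 km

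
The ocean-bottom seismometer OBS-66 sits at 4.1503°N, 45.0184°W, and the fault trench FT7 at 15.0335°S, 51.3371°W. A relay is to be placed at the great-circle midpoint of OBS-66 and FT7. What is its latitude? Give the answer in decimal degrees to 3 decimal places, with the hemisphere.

Bx = cos φ₂ cos Δλ = 0.959907,  By = cos φ₂ sin Δλ = -0.106292
φₘ = atan2(sin φ₁ + sin φ₂, √((cos φ₁ + Bx)² + By²)) = -5.44983°
λₘ = λ₁ + atan2(By, cos φ₁ + Bx) = -48.12684°

5.450°S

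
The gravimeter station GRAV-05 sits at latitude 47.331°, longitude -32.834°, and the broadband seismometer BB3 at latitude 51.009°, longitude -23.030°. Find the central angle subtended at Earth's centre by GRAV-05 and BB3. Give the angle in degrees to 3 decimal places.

7.382°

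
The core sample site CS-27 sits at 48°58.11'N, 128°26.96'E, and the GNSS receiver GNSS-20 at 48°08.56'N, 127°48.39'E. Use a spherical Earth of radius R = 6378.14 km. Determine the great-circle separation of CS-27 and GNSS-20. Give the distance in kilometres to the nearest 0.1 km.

103.4 km

CS-27: φ = +48.96850°, λ = +128.44933°
GNSS-20: φ = +48.14267°, λ = +127.80650°
Δφ = -0.8258°,  Δλ = -0.6428°
a = sin²(Δφ/2) + cos φ₁ cos φ₂ sin²(Δλ/2) = 0.000066
c = 2·arcsin(√a) = 0.016214 rad = 0.9290°
d = R·c = 6378.14 × 0.016214 = 103.4 km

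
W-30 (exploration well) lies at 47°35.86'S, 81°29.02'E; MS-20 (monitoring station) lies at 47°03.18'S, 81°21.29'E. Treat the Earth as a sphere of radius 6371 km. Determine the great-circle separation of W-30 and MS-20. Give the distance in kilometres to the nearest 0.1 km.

W-30: φ = -47.59767°, λ = +81.48367°
MS-20: φ = -47.05300°, λ = +81.35483°
Δφ = 0.5447°,  Δλ = -0.1288°
a = sin²(Δφ/2) + cos φ₁ cos φ₂ sin²(Δλ/2) = 0.000023
c = 2·arcsin(√a) = 0.009628 rad = 0.5516°
d = R·c = 6371 × 0.009628 = 61.3 km

61.3 km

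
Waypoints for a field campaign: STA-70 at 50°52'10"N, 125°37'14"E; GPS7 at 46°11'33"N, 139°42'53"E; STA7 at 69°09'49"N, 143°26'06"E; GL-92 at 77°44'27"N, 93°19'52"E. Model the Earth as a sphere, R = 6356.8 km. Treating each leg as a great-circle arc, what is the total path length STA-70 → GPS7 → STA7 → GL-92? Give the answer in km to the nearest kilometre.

5477 km

STA-70: φ = +50.86944°, λ = +125.62056°
GPS7: φ = +46.19250°, λ = +139.71472°
STA7: φ = +69.16361°, λ = +143.43500°
GL-92: φ = +77.74083°, λ = +93.33111°
STA-70→GPS7: c = 0.181803 rad, d = 1155.69 km
GPS7→STA7: c = 0.402249 rad, d = 2557.02 km
STA7→GL-92: c = 0.277543 rad, d = 1764.29 km
Total = 1155.69 + 2557.02 + 1764.29 = 5476.99 km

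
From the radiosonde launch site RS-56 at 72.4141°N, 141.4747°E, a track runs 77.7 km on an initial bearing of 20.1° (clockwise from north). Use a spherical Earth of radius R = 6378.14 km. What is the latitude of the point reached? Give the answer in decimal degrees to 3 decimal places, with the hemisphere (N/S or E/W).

δ = d/R = 77.7/6378.14 = 0.012182 rad
φ₂ = arcsin(sin φ₁ cos δ + cos φ₁ sin δ cos θ)
   = arcsin(0.95327·0.99993 + 0.30214·0.01218·0.93909) = 73.06793°
λ₂ = λ₁ + atan2(sin θ sin δ cos φ₁, cos δ − sin φ₁ sin φ₂) = 142.29834°

73.068°N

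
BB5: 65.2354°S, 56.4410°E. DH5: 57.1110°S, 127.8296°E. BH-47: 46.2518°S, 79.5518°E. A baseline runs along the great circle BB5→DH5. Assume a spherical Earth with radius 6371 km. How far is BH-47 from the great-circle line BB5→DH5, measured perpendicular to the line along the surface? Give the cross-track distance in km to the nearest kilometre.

2299 km

δ₁₃ = central angle BB5→BH-47 = 0.396636 rad  (haversine)
θ₁₃ = bearing BB5→BH-47 = 44.634°,  θ₁₂ = bearing BB5→DH5 = 110.693°
dₓₜ = R·arcsin(sin δ₁₃ · sin(θ₁₃ − θ₁₂)) = 6371·arcsin(0.38632·sin(-66.059°)) = -2299.054 km
|dₓₜ| = 2299.054 km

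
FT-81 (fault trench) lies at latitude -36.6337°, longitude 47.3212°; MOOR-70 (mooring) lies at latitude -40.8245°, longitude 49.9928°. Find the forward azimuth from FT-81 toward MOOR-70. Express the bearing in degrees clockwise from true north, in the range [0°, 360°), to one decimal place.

Δλ = 2.6716°
y = sin Δλ · cos φ₂ = 0.035272
x = cos φ₁ sin φ₂ − sin φ₁ cos φ₂ cos Δλ = -0.073569
θ = atan2(y, x) = 154.3853° → 154.3853° (mod 360°)

154.4°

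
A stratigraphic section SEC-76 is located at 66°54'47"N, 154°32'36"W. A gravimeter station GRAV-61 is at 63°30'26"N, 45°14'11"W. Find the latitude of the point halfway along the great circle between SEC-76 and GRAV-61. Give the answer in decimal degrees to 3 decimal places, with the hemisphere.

74.982°N

SEC-76: φ = +66.91306°, λ = -154.54333°
GRAV-61: φ = +63.50722°, λ = -45.23639°
Bx = cos φ₂ cos Δλ = -0.147489,  By = cos φ₂ sin Δλ = 0.420998
φₘ = atan2(sin φ₁ + sin φ₂, √((cos φ₁ + Bx)² + By²)) = 74.98190°
λₘ = λ₁ + atan2(By, cos φ₁ + Bx) = -94.70393°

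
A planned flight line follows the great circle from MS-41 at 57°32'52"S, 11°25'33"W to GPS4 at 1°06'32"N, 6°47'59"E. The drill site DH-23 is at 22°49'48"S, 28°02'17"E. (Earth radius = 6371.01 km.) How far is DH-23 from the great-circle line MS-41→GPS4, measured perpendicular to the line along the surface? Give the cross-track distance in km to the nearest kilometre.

2661 km

MS-41: φ = -57.54778°, λ = -11.42583°
GPS4: φ = +1.10889°, λ = +6.79972°
DH-23: φ = -22.83000°, λ = +28.03806°
δ₁₃ = central angle MS-41→DH-23 = 0.782405 rad  (haversine)
θ₁₃ = bearing MS-41→DH-23 = 56.195°,  θ₁₂ = bearing MS-41→GPS4 = 21.068°
dₓₜ = R·arcsin(sin δ₁₃ · sin(θ₁₃ − θ₁₂)) = 6371.01·arcsin(0.70499·sin(35.127°)) = 2661.080 km
|dₓₜ| = 2661.080 km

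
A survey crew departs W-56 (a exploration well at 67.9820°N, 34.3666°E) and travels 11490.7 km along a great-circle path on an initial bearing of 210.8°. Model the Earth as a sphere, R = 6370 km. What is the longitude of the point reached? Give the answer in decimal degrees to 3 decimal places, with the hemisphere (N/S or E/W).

1.535°W

δ = d/R = 11490.7/6370 = 1.803878 rad
φ₂ = arcsin(sin φ₁ cos δ + cos φ₁ sin δ cos θ)
   = arcsin(0.92707·-0.23098 + 0.37490·0.97296·-0.85896) = -31.83299°
λ₂ = λ₁ + atan2(sin θ sin δ cos φ₁, cos δ − sin φ₁ sin φ₂) = -1.53517°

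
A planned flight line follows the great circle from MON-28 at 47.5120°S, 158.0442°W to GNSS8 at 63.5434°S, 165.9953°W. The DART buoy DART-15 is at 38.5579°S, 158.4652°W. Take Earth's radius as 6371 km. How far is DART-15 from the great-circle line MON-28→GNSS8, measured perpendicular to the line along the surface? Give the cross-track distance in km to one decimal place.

249.4 km

δ₁₃ = central angle MON-28→DART-15 = 0.156370 rad  (haversine)
θ₁₃ = bearing MON-28→DART-15 = 357.886°,  θ₁₂ = bearing MON-28→GNSS8 = 192.442°
dₓₜ = R·arcsin(sin δ₁₃ · sin(θ₁₃ − θ₁₂)) = 6371·arcsin(0.15573·sin(165.444°)) = 249.431 km
|dₓₜ| = 249.431 km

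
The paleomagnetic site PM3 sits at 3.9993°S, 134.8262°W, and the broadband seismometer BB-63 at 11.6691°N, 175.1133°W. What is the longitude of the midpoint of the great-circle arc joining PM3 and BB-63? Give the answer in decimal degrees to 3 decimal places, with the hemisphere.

Bx = cos φ₂ cos Δλ = 0.747048,  By = cos φ₂ sin Δλ = -0.633254
φₘ = atan2(sin φ₁ + sin φ₂, √((cos φ₁ + Bx)² + By²)) = 4.08391°
λₘ = λ₁ + atan2(By, cos φ₁ + Bx) = -154.77591°

154.776°W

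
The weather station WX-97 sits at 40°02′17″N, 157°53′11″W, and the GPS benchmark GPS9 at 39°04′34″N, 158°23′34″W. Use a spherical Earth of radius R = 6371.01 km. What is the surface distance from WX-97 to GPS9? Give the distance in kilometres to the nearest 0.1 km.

WX-97: φ = +40.03806°, λ = -157.88639°
GPS9: φ = +39.07611°, λ = -158.39278°
Δφ = -0.9619°,  Δλ = -0.5064°
a = sin²(Δφ/2) + cos φ₁ cos φ₂ sin²(Δλ/2) = 0.000082
c = 2·arcsin(√a) = 0.018119 rad = 1.0381°
d = R·c = 6371.01 × 0.018119 = 115.4 km

115.4 km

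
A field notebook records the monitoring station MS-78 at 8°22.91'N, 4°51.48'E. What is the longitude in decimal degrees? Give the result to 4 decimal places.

4.8580°E

4° + 51.48′/60 = 4 + 0.85800 = 4.8580°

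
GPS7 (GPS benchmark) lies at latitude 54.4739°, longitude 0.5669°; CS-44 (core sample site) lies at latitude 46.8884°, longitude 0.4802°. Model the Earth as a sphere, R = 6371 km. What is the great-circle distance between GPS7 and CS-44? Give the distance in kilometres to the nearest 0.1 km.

Δφ = -7.5855°,  Δλ = -0.0867°
a = sin²(Δφ/2) + cos φ₁ cos φ₂ sin²(Δλ/2) = 0.004376
c = 2·arcsin(√a) = 0.132395 rad = 7.5857°
d = R·c = 6371 × 0.132395 = 843.5 km

843.5 km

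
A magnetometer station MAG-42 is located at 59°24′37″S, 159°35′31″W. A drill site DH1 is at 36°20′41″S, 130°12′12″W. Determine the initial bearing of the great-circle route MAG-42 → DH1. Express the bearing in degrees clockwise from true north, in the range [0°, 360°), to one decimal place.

MAG-42: φ = -59.41028°, λ = -159.59194°
DH1: φ = -36.34472°, λ = -130.20333°
Δλ = 29.3886°
y = sin Δλ · cos φ₂ = 0.395267
x = cos φ₁ sin φ₂ − sin φ₁ cos φ₂ cos Δλ = 0.302555
θ = atan2(y, x) = 52.5679° → 52.5679° (mod 360°)

52.6°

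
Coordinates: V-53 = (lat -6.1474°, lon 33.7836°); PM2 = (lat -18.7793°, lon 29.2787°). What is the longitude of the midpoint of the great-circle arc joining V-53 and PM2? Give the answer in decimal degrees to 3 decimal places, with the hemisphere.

31.586°E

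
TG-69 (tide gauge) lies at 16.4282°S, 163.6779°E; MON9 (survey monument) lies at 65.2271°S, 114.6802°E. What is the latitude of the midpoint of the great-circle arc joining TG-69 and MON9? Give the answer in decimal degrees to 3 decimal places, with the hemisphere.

Bx = cos φ₂ cos Δλ = 0.274916,  By = cos φ₂ sin Δλ = -0.316229
φₘ = atan2(sin φ₁ + sin φ₂, √((cos φ₁ + Bx)² + By²)) = -43.06727°
λₘ = λ₁ + atan2(By, cos φ₁ + Bx) = 149.30540°

43.067°S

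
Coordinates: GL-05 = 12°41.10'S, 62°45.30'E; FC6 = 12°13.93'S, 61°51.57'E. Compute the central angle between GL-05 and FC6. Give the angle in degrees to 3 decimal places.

GL-05: φ = -12.68500°, λ = +62.75500°
FC6: φ = -12.23217°, λ = +61.85950°
Δφ = 0.4528°,  Δλ = -0.8955°
a = sin²(Δφ/2) + cos φ₁ cos φ₂ sin²(Δλ/2) = 0.000074
c = 2·arcsin(√a) = 0.017186 rad = 0.9847°

0.985°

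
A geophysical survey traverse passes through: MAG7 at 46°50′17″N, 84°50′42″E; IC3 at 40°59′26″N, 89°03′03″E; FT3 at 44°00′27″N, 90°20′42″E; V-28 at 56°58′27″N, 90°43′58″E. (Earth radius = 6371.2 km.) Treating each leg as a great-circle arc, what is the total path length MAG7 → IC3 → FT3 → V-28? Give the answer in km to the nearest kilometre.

MAG7: φ = +46.83806°, λ = +84.84500°
IC3: φ = +40.99056°, λ = +89.05083°
FT3: φ = +44.00750°, λ = +90.34500°
V-28: φ = +56.97417°, λ = +90.73278°
MAG7→IC3: c = 0.114901 rad, d = 732.06 km
IC3→FT3: c = 0.055224 rad, d = 351.84 km
FT3→V-28: c = 0.226351 rad, d = 1442.13 km
Total = 732.06 + 351.84 + 1442.13 = 2526.03 km

2526 km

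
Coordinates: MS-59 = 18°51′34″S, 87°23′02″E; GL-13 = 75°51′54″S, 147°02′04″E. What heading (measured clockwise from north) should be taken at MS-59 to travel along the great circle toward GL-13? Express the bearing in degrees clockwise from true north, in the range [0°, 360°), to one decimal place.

166.5°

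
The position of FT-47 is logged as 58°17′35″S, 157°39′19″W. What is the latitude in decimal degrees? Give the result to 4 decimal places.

58.2931°S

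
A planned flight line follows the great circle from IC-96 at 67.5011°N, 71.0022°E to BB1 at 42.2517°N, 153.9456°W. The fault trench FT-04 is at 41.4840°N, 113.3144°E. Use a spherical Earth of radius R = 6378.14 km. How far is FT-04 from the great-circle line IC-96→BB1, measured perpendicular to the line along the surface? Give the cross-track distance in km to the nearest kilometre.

3799 km

δ₁₃ = central angle IC-96→FT-04 = 0.602393 rad  (haversine)
θ₁₃ = bearing IC-96→FT-04 = 117.124°,  θ₁₂ = bearing IC-96→BB1 = 35.200°
dₓₜ = R·arcsin(sin δ₁₃ · sin(θ₁₃ − θ₁₂)) = 6378.14·arcsin(0.56662·sin(81.925°)) = 3798.760 km
|dₓₜ| = 3798.760 km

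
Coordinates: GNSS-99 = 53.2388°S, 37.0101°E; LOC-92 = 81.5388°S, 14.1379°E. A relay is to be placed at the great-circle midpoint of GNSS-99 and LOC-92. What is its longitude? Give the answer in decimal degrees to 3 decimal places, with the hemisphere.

Bx = cos φ₂ cos Δλ = 0.135571,  By = cos φ₂ sin Δλ = -0.057190
φₘ = atan2(sin φ₁ + sin φ₂, √((cos φ₁ + Bx)² + By²)) = -67.64413°
λₘ = λ₁ + atan2(By, cos φ₁ + Bx) = 32.55520°

32.555°E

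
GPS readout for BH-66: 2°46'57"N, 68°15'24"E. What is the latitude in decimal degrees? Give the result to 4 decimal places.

2.7825°N

2° + 46′/60 + 57″/3600 = 2 + 0.76667 + 0.01583 = 2.7825°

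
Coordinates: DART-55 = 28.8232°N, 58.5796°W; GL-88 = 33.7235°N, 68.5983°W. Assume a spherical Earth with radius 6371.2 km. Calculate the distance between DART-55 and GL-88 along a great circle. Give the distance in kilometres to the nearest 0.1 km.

Δφ = 4.9003°,  Δλ = -10.0187°
a = sin²(Δφ/2) + cos φ₁ cos φ₂ sin²(Δλ/2) = 0.007383
c = 2·arcsin(√a) = 0.172066 rad = 9.8587°
d = R·c = 6371.2 × 0.172066 = 1096.3 km

1096.3 km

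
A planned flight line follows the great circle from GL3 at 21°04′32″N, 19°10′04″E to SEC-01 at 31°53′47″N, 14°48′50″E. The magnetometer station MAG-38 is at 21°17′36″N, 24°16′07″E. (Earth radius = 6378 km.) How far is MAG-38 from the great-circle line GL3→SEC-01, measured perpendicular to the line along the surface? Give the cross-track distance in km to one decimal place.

511.1 km

GL3: φ = +21.07556°, λ = +19.16778°
SEC-01: φ = +31.89639°, λ = +14.81389°
MAG-38: φ = +21.29333°, λ = +24.26861°
δ₁₃ = central angle GL3→MAG-38 = 0.083093 rad  (haversine)
θ₁₃ = bearing GL3→MAG-38 = 86.458°,  θ₁₂ = bearing GL3→SEC-01 = 341.134°
dₓₜ = R·arcsin(sin δ₁₃ · sin(θ₁₃ − θ₁₂)) = 6378·arcsin(0.08300·sin(-254.676°)) = 511.087 km
|dₓₜ| = 511.087 km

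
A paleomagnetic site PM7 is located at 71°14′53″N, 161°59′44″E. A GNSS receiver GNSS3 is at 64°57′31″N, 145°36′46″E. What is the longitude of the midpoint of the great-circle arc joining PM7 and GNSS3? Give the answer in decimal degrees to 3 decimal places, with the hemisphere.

PM7: φ = +71.24806°, λ = +161.99556°
GNSS3: φ = +64.95861°, λ = +145.61278°
Bx = cos φ₂ cos Δλ = 0.406087,  By = cos φ₂ sin Δλ = -0.119385
φₘ = atan2(sin φ₁ + sin φ₂, √((cos φ₁ + Bx)² + By²)) = 68.30208°
λₘ = λ₁ + atan2(By, cos φ₁ + Bx) = 152.67692°

152.677°E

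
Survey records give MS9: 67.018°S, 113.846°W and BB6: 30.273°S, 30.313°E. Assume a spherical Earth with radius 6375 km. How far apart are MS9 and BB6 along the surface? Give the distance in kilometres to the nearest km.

8790 km

Δφ = 36.7450°,  Δλ = 144.1590°
a = sin²(Δφ/2) + cos φ₁ cos φ₂ sin²(Δλ/2) = 0.404620
c = 2·arcsin(√a) = 1.378861 rad = 79.0029°
d = R·c = 6375 × 1.378861 = 8790.2 km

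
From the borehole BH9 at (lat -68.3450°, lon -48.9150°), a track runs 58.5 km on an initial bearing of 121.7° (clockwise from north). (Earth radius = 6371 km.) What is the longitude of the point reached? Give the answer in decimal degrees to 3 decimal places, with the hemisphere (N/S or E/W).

47.687°W

δ = d/R = 58.5/6371 = 0.009182 rad
φ₂ = arcsin(sin φ₁ cos δ + cos φ₁ sin δ cos θ)
   = arcsin(-0.92942·0.99996 + 0.36902·0.00918·-0.52547) = -68.61699°
λ₂ = λ₁ + atan2(sin θ sin δ cos φ₁, cos δ − sin φ₁ sin φ₂) = -47.68724°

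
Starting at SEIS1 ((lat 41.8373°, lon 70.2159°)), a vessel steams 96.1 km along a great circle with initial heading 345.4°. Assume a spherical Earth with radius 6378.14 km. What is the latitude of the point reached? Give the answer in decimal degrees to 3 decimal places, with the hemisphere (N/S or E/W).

42.672°N

δ = d/R = 96.1/6378.14 = 0.015067 rad
φ₂ = arcsin(sin φ₁ cos δ + cos φ₁ sin δ cos θ)
   = arcsin(0.66702·0.99989 + 0.74504·0.01507·0.96771) = 42.67233°
λ₂ = λ₁ + atan2(sin θ sin δ cos φ₁, cos δ − sin φ₁ sin φ₂) = 69.91994°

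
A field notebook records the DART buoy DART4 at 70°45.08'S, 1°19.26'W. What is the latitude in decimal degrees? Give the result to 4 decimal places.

70.7513°S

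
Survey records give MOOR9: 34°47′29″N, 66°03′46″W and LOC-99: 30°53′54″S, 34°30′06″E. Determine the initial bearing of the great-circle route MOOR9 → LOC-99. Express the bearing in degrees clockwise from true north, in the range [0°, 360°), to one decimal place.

111.5°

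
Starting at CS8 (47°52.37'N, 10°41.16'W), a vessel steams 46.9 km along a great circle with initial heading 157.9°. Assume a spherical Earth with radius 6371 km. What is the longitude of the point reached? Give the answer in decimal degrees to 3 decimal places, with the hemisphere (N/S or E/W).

CS8: φ = +47.87283°, λ = -10.68600°
δ = d/R = 46.9/6371 = 0.007361 rad
φ₂ = arcsin(sin φ₁ cos δ + cos φ₁ sin δ cos θ)
   = arcsin(0.74166·0.99997 + 0.67078·0.00736·-0.92653) = 47.48180°
λ₂ = λ₁ + atan2(sin θ sin δ cos φ₁, cos δ − sin φ₁ sin φ₂) = -10.45120°

10.451°W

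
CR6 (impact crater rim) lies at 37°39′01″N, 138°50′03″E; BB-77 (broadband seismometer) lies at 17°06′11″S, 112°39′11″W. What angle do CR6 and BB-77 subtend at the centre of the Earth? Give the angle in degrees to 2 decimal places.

114.83°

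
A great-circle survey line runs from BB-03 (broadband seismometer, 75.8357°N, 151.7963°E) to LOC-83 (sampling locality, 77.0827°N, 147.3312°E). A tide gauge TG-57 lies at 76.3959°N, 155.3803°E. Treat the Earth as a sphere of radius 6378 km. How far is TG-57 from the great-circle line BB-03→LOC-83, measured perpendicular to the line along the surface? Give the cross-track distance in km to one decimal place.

δ₁₃ = central angle BB-03→TG-57 = 0.017909 rad  (haversine)
θ₁₃ = bearing BB-03→TG-57 = 55.189°,  θ₁₂ = bearing BB-03→LOC-83 = 322.180°
dₓₜ = R·arcsin(sin δ₁₃ · sin(θ₁₃ − θ₁₂)) = 6378·arcsin(0.01791·sin(-266.991°)) = 114.068 km
|dₓₜ| = 114.068 km

114.1 km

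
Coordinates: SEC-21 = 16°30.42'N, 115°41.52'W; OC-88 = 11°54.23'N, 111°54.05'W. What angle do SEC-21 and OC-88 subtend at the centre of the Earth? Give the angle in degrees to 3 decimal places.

SEC-21: φ = +16.50700°, λ = -115.69200°
OC-88: φ = +11.90383°, λ = -111.90083°
Δφ = -4.6032°,  Δλ = 3.7912°
a = sin²(Δφ/2) + cos φ₁ cos φ₂ sin²(Δλ/2) = 0.002639
c = 2·arcsin(√a) = 0.102793 rad = 5.8896°

5.890°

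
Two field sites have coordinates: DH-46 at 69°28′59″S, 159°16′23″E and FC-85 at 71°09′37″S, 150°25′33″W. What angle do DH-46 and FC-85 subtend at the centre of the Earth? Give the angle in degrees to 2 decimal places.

16.53°

DH-46: φ = -69.48306°, λ = +159.27306°
FC-85: φ = -71.16028°, λ = -150.42583°
Δφ = -1.6772°,  Δλ = 50.3011°
a = sin²(Δφ/2) + cos φ₁ cos φ₂ sin²(Δλ/2) = 0.020657
c = 2·arcsin(√a) = 0.288450 rad = 16.5270°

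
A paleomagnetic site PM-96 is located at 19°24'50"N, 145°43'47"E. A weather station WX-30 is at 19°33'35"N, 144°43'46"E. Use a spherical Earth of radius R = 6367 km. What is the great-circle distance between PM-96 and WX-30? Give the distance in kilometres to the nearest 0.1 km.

106.0 km

PM-96: φ = +19.41389°, λ = +145.72972°
WX-30: φ = +19.55972°, λ = +144.72944°
Δφ = 0.1458°,  Δλ = -1.0003°
a = sin²(Δφ/2) + cos φ₁ cos φ₂ sin²(Δλ/2) = 0.000069
c = 2·arcsin(√a) = 0.016654 rad = 0.9542°
d = R·c = 6367 × 0.016654 = 106.0 km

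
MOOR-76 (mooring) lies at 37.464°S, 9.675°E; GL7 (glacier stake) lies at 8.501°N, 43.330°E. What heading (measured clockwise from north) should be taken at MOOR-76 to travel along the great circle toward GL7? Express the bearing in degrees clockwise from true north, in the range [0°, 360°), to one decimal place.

41.6°

Δλ = 33.6550°
y = sin Δλ · cos φ₂ = 0.548102
x = cos φ₁ sin φ₂ − sin φ₁ cos φ₂ cos Δλ = 0.618084
θ = atan2(y, x) = 41.5658° → 41.5658° (mod 360°)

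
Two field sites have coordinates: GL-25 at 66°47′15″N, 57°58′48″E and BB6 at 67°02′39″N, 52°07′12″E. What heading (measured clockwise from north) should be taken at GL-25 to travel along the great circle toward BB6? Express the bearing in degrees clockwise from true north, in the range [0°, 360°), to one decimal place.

GL-25: φ = +66.78750°, λ = +57.98000°
BB6: φ = +67.04417°, λ = +52.12000°
Δλ = -5.8600°
y = sin Δλ · cos φ₂ = -0.039820
x = cos φ₁ sin φ₂ − sin φ₁ cos φ₂ cos Δλ = 0.006353
θ = atan2(y, x) = -80.9356° → 279.0644° (mod 360°)

279.1°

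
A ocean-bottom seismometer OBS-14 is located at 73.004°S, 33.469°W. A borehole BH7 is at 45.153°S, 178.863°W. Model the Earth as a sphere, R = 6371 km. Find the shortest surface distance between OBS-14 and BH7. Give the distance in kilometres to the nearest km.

6610 km

Δφ = 27.8510°,  Δλ = -145.3940°
a = sin²(Δφ/2) + cos φ₁ cos φ₂ sin²(Δλ/2) = 0.245820
c = 2·arcsin(√a) = 1.037517 rad = 59.4454°
d = R·c = 6371 × 1.037517 = 6610.0 km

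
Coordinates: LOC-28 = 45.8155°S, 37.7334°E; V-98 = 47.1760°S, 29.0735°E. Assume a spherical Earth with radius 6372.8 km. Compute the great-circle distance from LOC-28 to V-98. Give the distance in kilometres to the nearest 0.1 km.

679.7 km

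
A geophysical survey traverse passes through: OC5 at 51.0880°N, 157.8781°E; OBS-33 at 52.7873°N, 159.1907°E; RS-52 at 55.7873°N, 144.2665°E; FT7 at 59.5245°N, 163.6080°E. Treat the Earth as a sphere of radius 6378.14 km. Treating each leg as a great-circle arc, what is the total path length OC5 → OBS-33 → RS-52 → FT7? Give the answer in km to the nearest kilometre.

2452 km

OC5→OBS-33: c = 0.032848 rad, d = 209.51 km
OBS-33→RS-52: c = 0.160429 rad, d = 1023.24 km
RS-52→FT7: c = 0.191188 rad, d = 1219.42 km
Total = 209.51 + 1023.24 + 1219.42 = 2452.17 km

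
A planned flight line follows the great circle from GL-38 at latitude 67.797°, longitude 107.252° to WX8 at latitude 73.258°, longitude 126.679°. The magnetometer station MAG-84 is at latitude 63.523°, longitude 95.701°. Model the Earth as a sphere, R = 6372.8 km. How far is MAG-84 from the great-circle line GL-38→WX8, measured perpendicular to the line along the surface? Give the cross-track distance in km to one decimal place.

153.2 km

δ₁₃ = central angle GL-38→MAG-84 = 0.111351 rad  (haversine)
θ₁₃ = bearing GL-38→MAG-84 = 233.456°,  θ₁₂ = bearing GL-38→WX8 = 40.965°
dₓₜ = R·arcsin(sin δ₁₃ · sin(θ₁₃ − θ₁₂)) = 6372.8·arcsin(0.11112·sin(192.491°)) = -153.173 km
|dₓₜ| = 153.173 km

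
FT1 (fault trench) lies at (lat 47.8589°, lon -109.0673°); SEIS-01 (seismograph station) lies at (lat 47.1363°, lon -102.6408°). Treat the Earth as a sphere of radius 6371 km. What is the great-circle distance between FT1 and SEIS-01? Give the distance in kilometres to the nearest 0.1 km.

Δφ = -0.7226°,  Δλ = 6.4265°
a = sin²(Δφ/2) + cos φ₁ cos φ₂ sin²(Δλ/2) = 0.001474
c = 2·arcsin(√a) = 0.076799 rad = 4.4002°
d = R·c = 6371 × 0.076799 = 489.3 km

489.3 km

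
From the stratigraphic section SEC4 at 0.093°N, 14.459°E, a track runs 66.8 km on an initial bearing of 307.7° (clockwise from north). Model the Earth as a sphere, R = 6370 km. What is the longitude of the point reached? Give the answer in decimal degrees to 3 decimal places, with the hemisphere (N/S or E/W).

δ = d/R = 66.8/6370 = 0.010487 rad
φ₂ = arcsin(sin φ₁ cos δ + cos φ₁ sin δ cos θ)
   = arcsin(0.00162·0.99995 + 1.00000·0.01049·0.61153) = 0.46042°
λ₂ = λ₁ + atan2(sin θ sin δ cos φ₁, cos δ − sin φ₁ sin φ₂) = 13.98359°

13.984°E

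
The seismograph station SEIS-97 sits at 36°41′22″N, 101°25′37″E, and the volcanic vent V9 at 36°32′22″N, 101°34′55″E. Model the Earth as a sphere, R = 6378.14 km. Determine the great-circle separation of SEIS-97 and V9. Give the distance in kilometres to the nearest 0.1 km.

21.7 km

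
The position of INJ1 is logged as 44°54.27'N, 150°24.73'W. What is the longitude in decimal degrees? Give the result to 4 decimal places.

150° + 24.73′/60 = 150 + 0.41217 = 150.4122°

150.4122°W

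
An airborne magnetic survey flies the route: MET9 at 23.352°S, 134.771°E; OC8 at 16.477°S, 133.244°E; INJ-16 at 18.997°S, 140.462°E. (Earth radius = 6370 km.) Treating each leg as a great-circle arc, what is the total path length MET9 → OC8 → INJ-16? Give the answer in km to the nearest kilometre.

MET9→OC8: c = 0.122576 rad, d = 780.81 km
OC8→INJ-16: c = 0.127778 rad, d = 813.94 km
Total = 780.81 + 813.94 = 1594.75 km

1595 km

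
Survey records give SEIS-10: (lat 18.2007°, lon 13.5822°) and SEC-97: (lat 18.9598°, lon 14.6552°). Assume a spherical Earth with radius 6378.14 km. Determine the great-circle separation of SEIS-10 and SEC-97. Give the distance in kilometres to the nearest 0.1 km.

141.3 km

Δφ = 0.7591°,  Δλ = 1.0730°
a = sin²(Δφ/2) + cos φ₁ cos φ₂ sin²(Δλ/2) = 0.000123
c = 2·arcsin(√a) = 0.022150 rad = 1.2691°
d = R·c = 6378.14 × 0.022150 = 141.3 km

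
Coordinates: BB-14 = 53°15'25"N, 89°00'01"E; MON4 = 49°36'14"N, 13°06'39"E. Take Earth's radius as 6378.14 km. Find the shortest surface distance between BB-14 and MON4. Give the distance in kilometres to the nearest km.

BB-14: φ = +53.25694°, λ = +89.00028°
MON4: φ = +49.60389°, λ = +13.11083°
Δφ = -3.6531°,  Δλ = -75.8894°
a = sin²(Δφ/2) + cos φ₁ cos φ₂ sin²(Δλ/2) = 0.147604
c = 2·arcsin(√a) = 0.788665 rad = 45.1872°
d = R·c = 6378.14 × 0.788665 = 5030.2 km

5030 km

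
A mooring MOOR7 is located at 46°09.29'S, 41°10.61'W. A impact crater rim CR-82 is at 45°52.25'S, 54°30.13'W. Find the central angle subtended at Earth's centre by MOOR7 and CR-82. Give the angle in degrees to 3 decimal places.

9.248°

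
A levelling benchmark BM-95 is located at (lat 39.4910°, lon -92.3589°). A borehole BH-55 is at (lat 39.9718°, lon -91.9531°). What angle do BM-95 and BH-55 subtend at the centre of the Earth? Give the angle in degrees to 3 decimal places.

0.573°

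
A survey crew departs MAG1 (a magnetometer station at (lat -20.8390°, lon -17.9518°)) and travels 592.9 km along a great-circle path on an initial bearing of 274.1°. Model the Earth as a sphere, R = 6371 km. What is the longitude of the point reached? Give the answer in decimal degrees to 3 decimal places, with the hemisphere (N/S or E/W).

23.626°W

δ = d/R = 592.9/6371 = 0.093062 rad
φ₂ = arcsin(sin φ₁ cos δ + cos φ₁ sin δ cos θ)
   = arcsin(-0.35574·0.99567 + 0.93458·0.09293·0.07150) = -20.36469°
λ₂ = λ₁ + atan2(sin θ sin δ cos φ₁, cos δ − sin φ₁ sin φ₂) = -23.62590°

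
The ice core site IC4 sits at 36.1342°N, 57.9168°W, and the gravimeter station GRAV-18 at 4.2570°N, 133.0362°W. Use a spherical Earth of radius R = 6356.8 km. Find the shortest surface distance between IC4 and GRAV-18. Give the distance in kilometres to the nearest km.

Δφ = -31.8772°,  Δλ = -75.1194°
a = sin²(Δφ/2) + cos φ₁ cos φ₂ sin²(Δλ/2) = 0.374697
c = 2·arcsin(√a) = 1.317490 rad = 75.4866°
d = R·c = 6356.8 × 1.317490 = 8375.0 km

8375 km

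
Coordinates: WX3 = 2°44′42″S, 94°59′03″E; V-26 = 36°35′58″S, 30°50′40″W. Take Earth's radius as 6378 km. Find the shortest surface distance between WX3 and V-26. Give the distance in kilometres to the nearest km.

12930 km

WX3: φ = -2.74500°, λ = +94.98417°
V-26: φ = -36.59944°, λ = -30.84444°
Δφ = -33.8544°,  Δλ = -125.8286°
a = sin²(Δφ/2) + cos φ₁ cos φ₂ sin²(Δλ/2) = 0.720425
c = 2·arcsin(√a) = 2.027342 rad = 116.1581°
d = R·c = 6378 × 2.027342 = 12930.4 km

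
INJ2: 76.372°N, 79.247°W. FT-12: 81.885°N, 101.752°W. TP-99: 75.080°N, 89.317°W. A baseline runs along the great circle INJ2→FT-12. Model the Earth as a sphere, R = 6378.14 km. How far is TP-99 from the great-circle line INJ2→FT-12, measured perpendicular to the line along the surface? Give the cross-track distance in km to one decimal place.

310.1 km

δ₁₃ = central angle INJ2→TP-99 = 0.048765 rad  (haversine)
θ₁₃ = bearing INJ2→TP-99 = 247.450°,  θ₁₂ = bearing INJ2→FT-12 = 333.104°
dₓₜ = R·arcsin(sin δ₁₃ · sin(θ₁₃ − θ₁₂)) = 6378.14·arcsin(0.04875·sin(-85.653°)) = -310.134 km
|dₓₜ| = 310.134 km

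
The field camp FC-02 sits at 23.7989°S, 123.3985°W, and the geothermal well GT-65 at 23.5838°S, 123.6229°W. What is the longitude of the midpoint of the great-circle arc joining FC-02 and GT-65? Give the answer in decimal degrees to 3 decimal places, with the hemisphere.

123.511°W

Bx = cos φ₂ cos Δλ = 0.916469,  By = cos φ₂ sin Δλ = -0.003589
φₘ = atan2(sin φ₁ + sin φ₂, √((cos φ₁ + Bx)² + By²)) = -23.69139°
λₘ = λ₁ + atan2(By, cos φ₁ + Bx) = -123.51079°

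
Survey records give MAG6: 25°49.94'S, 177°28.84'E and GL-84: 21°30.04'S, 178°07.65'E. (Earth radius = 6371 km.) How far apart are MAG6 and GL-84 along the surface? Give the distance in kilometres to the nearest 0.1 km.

486.1 km

MAG6: φ = -25.83233°, λ = +177.48067°
GL-84: φ = -21.50067°, λ = +178.12750°
Δφ = 4.3317°,  Δλ = 0.6468°
a = sin²(Δφ/2) + cos φ₁ cos φ₂ sin²(Δλ/2) = 0.001455
c = 2·arcsin(√a) = 0.076305 rad = 4.3720°
d = R·c = 6371 × 0.076305 = 486.1 km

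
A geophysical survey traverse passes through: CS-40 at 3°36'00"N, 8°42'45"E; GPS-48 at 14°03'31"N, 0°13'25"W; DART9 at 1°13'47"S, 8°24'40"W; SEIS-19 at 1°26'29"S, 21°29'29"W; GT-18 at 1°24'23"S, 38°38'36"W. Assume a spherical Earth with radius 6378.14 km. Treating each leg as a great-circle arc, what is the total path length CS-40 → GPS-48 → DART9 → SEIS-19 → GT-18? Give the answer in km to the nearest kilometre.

6814 km

CS-40: φ = +3.60000°, λ = +8.71250°
GPS-48: φ = +14.05861°, λ = -0.22361°
DART9: φ = -1.22972°, λ = -8.41111°
SEIS-19: φ = -1.44139°, λ = -21.49139°
GT-18: φ = -1.40639°, λ = -38.64333°
CS-40→GPS-48: c = 0.238746 rad, d = 1522.76 km
GPS-48→DART9: c = 0.302059 rad, d = 1926.57 km
DART9→SEIS-19: c = 0.228261 rad, d = 1455.88 km
SEIS-19→GT-18: c = 0.299265 rad, d = 1908.76 km
Total = 1522.76 + 1926.57 + 1455.88 + 1908.76 = 6813.97 km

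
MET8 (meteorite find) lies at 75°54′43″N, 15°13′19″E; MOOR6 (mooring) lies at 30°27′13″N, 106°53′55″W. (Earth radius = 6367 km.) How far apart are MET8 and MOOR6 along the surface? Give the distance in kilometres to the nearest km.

MET8: φ = +75.91194°, λ = +15.22194°
MOOR6: φ = +30.45361°, λ = -106.89861°
Δφ = -45.4583°,  Δλ = -122.1206°
a = sin²(Δφ/2) + cos φ₁ cos φ₂ sin²(Δλ/2) = 0.309986
c = 2·arcsin(√a) = 1.180969 rad = 67.6646°
d = R·c = 6367 × 1.180969 = 7519.2 km

7519 km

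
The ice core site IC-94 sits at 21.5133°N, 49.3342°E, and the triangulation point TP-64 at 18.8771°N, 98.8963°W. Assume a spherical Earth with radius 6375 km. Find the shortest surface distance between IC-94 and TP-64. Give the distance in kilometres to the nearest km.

Δφ = -2.6362°,  Δλ = -148.2305°
a = sin²(Δφ/2) + cos φ₁ cos φ₂ sin²(Δλ/2) = 0.814878
c = 2·arcsin(√a) = 2.252034 rad = 129.0321°
d = R·c = 6375 × 2.252034 = 14356.7 km

14357 km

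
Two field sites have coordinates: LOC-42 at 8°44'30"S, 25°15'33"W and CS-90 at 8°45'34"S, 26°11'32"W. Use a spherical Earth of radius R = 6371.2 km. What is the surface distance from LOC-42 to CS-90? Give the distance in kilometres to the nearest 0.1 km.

102.6 km

LOC-42: φ = -8.74167°, λ = -25.25917°
CS-90: φ = -8.75944°, λ = -26.19222°
Δφ = -0.0178°,  Δλ = -0.9331°
a = sin²(Δφ/2) + cos φ₁ cos φ₂ sin²(Δλ/2) = 0.000065
c = 2·arcsin(√a) = 0.016098 rad = 0.9224°
d = R·c = 6371.2 × 0.016098 = 102.6 km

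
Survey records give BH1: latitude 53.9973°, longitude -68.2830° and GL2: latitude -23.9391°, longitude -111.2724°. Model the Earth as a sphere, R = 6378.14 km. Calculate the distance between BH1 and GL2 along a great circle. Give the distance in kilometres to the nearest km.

9606 km

Δφ = -77.9364°,  Δλ = -42.9894°
a = sin²(Δφ/2) + cos φ₁ cos φ₂ sin²(Δλ/2) = 0.467634
c = 2·arcsin(√a) = 1.506018 rad = 86.2885°
d = R·c = 6378.14 × 1.506018 = 9605.6 km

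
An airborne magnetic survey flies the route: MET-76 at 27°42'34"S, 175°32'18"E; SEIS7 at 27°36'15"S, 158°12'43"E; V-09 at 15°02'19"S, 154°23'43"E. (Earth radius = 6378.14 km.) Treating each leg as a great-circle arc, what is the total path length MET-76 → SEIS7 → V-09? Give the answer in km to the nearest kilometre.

3160 km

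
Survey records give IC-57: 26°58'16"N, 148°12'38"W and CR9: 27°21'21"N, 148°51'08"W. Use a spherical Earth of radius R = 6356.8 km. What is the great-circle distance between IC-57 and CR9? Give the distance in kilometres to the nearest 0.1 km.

76.4 km

IC-57: φ = +26.97111°, λ = -148.21056°
CR9: φ = +27.35583°, λ = -148.85222°
Δφ = 0.3847°,  Δλ = -0.6417°
a = sin²(Δφ/2) + cos φ₁ cos φ₂ sin²(Δλ/2) = 0.000036
c = 2·arcsin(√a) = 0.012015 rad = 0.6884°
d = R·c = 6356.8 × 0.012015 = 76.4 km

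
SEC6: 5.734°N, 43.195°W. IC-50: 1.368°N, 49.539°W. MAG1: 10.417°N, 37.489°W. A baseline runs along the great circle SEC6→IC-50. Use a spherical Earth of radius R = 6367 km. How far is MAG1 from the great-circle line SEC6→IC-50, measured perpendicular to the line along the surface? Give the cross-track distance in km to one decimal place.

δ₁₃ = central angle SEC6→MAG1 = 0.128049 rad  (haversine)
θ₁₃ = bearing SEC6→MAG1 = 49.973°,  θ₁₂ = bearing SEC6→IC-50 = 235.643°
dₓₜ = R·arcsin(sin δ₁₃ · sin(θ₁₃ − θ₁₂)) = 6367·arcsin(0.12770·sin(-185.670°)) = 80.331 km
|dₓₜ| = 80.331 km

80.3 km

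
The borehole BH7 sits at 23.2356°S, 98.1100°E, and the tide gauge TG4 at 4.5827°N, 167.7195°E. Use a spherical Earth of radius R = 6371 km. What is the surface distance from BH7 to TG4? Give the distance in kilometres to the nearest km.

8149 km

Δφ = 27.8183°,  Δλ = 69.6095°
a = sin²(Δφ/2) + cos φ₁ cos φ₂ sin²(Δλ/2) = 0.356194
c = 2·arcsin(√a) = 1.279063 rad = 73.2849°
d = R·c = 6371 × 1.279063 = 8148.9 km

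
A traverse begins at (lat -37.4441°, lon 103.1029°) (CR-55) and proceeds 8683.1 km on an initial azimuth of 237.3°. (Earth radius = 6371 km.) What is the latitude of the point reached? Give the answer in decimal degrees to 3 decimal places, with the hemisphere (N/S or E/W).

δ = d/R = 8683.1/6371 = 1.362910 rad
φ₂ = arcsin(sin φ₁ cos δ + cos φ₁ sin δ cos θ)
   = arcsin(-0.60799·0.20639 + 0.79395·0.97847·-0.54024) = -33.03634°
λ₂ = λ₁ + atan2(sin θ sin δ cos φ₁, cos δ − sin φ₁ sin φ₂) = 2.27254°

33.036°S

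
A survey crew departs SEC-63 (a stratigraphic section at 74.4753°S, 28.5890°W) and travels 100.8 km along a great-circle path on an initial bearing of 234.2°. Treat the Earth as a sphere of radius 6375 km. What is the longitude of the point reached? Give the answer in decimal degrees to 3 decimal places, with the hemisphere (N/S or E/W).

δ = d/R = 100.8/6375 = 0.015812 rad
φ₂ = arcsin(sin φ₁ cos δ + cos φ₁ sin δ cos θ)
   = arcsin(-0.96352·0.99987 + 0.26765·0.01581·-0.58496) = -74.98769°
λ₂ = λ₁ + atan2(sin θ sin δ cos φ₁, cos δ − sin φ₁ sin φ₂) = -31.42674°

31.427°W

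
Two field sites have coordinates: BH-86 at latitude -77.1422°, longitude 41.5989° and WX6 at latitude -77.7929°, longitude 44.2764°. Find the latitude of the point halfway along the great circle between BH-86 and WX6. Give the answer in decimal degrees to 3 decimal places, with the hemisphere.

77.471°S

Bx = cos φ₂ cos Δλ = 0.211215,  By = cos φ₂ sin Δλ = 0.009878
φₘ = atan2(sin φ₁ + sin φ₂, √((cos φ₁ + Bx)² + By²)) = -77.47086°
λₘ = λ₁ + atan2(By, cos φ₁ + Bx) = 42.90344°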